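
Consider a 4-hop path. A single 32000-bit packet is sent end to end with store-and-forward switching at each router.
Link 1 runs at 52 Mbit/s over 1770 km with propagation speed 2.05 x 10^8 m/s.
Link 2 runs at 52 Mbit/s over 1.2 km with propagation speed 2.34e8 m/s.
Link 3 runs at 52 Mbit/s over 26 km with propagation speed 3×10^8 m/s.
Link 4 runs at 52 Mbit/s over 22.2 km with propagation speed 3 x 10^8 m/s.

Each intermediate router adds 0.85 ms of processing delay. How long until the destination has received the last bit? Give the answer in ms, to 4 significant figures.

Transmission delay per hop = L/R = 32000/52000000 = 0.615385 ms; 4 hops → 2.46154 ms.
Propagation delays (d/s per hop): 8.63415, 0.00512821, 0.0866667, 0.074 ms; sum = 8.79994 ms.
Processing at 3 router(s): 3 × 0.85 ms = 2.55 ms.
End-to-end = 13.81 ms.

13.81 ms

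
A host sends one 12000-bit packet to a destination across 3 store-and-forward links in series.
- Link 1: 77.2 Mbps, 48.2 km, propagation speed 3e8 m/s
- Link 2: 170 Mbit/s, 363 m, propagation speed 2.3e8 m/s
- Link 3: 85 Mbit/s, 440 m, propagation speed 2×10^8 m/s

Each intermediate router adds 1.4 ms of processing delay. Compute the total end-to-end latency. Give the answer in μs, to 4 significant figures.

Transmission delays (L/R per hop): 155.44, 70.5882, 141.176 μs; sum = 367.205 μs.
Propagation delays (d/s per hop): 160.667, 1.57826, 2.2 μs; sum = 164.445 μs.
Processing at 2 router(s): 2 × 1.4 ms = 2800 μs.
End-to-end = 3332 μs.

3332 μs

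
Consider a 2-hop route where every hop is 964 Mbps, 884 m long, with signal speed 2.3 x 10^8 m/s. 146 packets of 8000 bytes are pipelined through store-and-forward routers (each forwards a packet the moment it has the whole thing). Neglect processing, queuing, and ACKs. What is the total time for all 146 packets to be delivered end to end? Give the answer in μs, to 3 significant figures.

Per-hop transmission t_tx = L/R = 64000/964000000 = 66.39 μs.
Per-hop propagation t_prop = 884/2.3e+08 = 3.84348 μs.
Pipeline fill: first packet needs 2·t_tx to clear all hops; remaining 145 packets each add one t_tx.
Total = (2+146-1)·t_tx + 2·t_prop = 147·66.39 + 2·3.84348 = 9770 μs.

9770 μs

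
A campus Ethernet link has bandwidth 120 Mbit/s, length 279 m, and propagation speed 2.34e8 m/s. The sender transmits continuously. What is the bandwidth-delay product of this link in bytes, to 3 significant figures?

17.9 bytes

Propagation delay = 279 / 234000000 = 1.19231e-06 s.
BDP = R × t_prop = 120000000 × 1.19231e-06 = 143.077 bits.
In bytes: 143.077/8 = 17.9 bytes.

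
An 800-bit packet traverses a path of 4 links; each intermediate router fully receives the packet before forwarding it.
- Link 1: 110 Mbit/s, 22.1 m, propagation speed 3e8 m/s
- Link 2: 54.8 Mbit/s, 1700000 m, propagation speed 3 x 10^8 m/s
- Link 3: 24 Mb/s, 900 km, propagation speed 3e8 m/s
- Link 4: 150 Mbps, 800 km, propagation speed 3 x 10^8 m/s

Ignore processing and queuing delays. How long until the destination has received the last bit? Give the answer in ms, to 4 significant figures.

Transmission delays (L/R per hop): 0.00727273, 0.0145985, 0.0333333, 0.00533333 ms; sum = 0.0605379 ms.
Propagation delays (d/s per hop): 7.36667e-05, 5.66667, 3, 2.66667 ms; sum = 11.3334 ms.
End-to-end = 11.39 ms.

11.39 ms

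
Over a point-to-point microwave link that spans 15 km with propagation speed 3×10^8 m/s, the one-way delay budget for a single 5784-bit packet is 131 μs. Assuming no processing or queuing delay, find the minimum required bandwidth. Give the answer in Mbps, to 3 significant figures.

Propagation delay = 15000 / 300000000 = 50 μs.
Transmission budget = 131 − 50 = 81 μs.
R ≥ L / t_tx = 5784 bits / 8.1e-05 s = 71.4 Mbps.

71.4 Mbps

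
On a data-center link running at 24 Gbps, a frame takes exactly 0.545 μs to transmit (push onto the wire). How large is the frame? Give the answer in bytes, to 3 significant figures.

L = R × t_tx = 24000000000 b/s × 5.45e-07 s = 13080 bits.
In bytes: 13080 / 8 = 1640 bytes.

1640 bytes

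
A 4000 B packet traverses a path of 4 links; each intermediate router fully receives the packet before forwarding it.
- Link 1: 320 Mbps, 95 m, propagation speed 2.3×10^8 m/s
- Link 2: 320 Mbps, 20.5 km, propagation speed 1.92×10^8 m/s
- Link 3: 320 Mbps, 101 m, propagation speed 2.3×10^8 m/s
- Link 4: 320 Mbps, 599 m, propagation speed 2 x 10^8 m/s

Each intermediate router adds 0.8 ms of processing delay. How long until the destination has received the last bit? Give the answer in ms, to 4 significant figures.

2.911 ms

L = 4000 × 8 = 32000 bits.
Transmission delay per hop = L/R = 32000/320000000 = 0.1 ms; 4 hops → 0.4 ms.
Propagation delays (d/s per hop): 0.000413043, 0.106771, 0.00043913, 0.002995 ms; sum = 0.110618 ms.
Processing at 3 router(s): 3 × 0.8 ms = 2.4 ms.
End-to-end = 2.911 ms.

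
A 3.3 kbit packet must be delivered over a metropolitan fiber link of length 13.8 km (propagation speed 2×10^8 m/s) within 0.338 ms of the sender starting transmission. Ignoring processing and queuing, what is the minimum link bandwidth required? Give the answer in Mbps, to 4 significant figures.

12.27 Mbps

Propagation delay = 13800 / 200000000 = 0.069 ms.
Transmission budget = 0.338 − 0.069 = 0.269 ms.
R ≥ L / t_tx = 3300 bits / 0.000269 s = 12.27 Mbps.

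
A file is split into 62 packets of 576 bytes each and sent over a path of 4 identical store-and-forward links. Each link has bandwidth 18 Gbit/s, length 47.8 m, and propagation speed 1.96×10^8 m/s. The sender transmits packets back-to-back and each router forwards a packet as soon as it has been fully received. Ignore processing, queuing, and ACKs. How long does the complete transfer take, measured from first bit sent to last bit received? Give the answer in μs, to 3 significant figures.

Per-hop transmission t_tx = L/R = 4608/18000000000 = 0.256 μs.
Per-hop propagation t_prop = 47.8/196000000 = 0.243878 μs.
Pipeline fill: first packet needs 4·t_tx to clear all hops; remaining 61 packets each add one t_tx.
Total = (4+62-1)·t_tx + 4·t_prop = 65·0.256 + 4·0.243878 = 17.6 μs.

17.6 μs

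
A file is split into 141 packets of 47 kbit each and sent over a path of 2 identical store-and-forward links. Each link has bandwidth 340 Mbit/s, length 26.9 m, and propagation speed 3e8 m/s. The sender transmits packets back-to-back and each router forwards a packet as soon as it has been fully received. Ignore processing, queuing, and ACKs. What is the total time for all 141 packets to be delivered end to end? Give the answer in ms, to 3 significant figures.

Per-hop transmission t_tx = L/R = 47000/340000000 = 0.138235 ms.
Per-hop propagation t_prop = 26.9/300000000 = 8.96667e-05 ms.
Pipeline fill: first packet needs 2·t_tx to clear all hops; remaining 140 packets each add one t_tx.
Total = (2+141-1)·t_tx + 2·t_prop = 142·0.138235 + 2·8.96667e-05 = 19.6 ms.

19.6 ms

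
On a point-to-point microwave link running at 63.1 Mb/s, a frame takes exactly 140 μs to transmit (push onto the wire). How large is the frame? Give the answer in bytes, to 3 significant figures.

L = R × t_tx = 63100000 b/s × 0.00014 s = 8834 bits.
In bytes: 8834 / 8 = 1100 bytes.

1100 bytes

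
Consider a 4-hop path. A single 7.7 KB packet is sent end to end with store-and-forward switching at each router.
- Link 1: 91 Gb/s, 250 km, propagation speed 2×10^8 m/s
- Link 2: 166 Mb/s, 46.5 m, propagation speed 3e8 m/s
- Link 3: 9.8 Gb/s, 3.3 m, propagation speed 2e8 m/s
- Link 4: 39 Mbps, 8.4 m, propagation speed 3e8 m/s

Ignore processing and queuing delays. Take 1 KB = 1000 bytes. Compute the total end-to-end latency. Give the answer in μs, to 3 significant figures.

3210 μs

L = 61600 bits.
Transmission delays (L/R per hop): 0.676923, 371.084, 6.28571, 1579.49 μs; sum = 1957.53 μs.
Propagation delays (d/s per hop): 1250, 0.155, 0.0165, 0.028 μs; sum = 1250.2 μs.
End-to-end = 3210 μs.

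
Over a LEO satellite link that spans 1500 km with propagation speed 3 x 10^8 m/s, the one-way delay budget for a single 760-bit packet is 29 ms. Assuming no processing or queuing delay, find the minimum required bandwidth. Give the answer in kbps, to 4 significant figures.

31.67 kbps

Propagation delay = 1500000 / 300000000 = 5 ms.
Transmission budget = 29 − 5 = 24 ms.
R ≥ L / t_tx = 760 bits / 0.024 s = 31.67 kbps.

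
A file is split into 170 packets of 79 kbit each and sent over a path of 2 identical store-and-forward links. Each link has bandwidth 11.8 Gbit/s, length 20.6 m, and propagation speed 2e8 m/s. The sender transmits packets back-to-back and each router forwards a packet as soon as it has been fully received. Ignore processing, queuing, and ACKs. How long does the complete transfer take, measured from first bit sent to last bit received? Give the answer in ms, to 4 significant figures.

Per-hop transmission t_tx = L/R = 79000/11800000000 = 0.00669492 ms.
Per-hop propagation t_prop = 20.6/200000000 = 0.000103 ms.
Pipeline fill: first packet needs 2·t_tx to clear all hops; remaining 169 packets each add one t_tx.
Total = (2+170-1)·t_tx + 2·t_prop = 171·0.00669492 + 2·0.000103 = 1.145 ms.

1.145 ms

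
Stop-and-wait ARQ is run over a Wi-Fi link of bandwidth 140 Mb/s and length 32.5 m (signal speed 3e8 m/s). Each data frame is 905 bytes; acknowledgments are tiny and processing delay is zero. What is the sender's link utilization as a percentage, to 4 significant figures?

99.58 %

t_tx = L/R = 7240/140000000 = 5.17143e-05 s.
t_prop = 32.5/300000000 = 1.08333e-07 s; RTT = 2.16667e-07 s.
Cycle = t_tx + RTT = 5.1931e-05 s.
Utilization = t_tx / cycle = 5.17143e-05/5.1931e-05 = 99.58 %.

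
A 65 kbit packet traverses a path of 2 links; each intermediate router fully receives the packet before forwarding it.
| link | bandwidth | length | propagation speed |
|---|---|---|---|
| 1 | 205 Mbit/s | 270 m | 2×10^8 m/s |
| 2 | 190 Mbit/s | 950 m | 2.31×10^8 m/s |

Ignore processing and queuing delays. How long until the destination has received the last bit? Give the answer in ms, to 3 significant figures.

0.665 ms

L = 65000 bits.
Transmission delays (L/R per hop): 0.317073, 0.342105 ms; sum = 0.659178 ms.
Propagation delays (d/s per hop): 0.00135, 0.00411255 ms; sum = 0.00546255 ms.
End-to-end = 0.665 ms.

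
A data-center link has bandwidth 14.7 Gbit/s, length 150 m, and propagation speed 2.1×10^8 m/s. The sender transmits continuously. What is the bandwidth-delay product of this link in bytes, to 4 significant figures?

Propagation delay = 150 / 210000000 = 7.14286e-07 s.
BDP = R × t_prop = 14700000000 × 7.14286e-07 = 10500 bits.
In bytes: 10500/8 = 1313 bytes.

1313 bytes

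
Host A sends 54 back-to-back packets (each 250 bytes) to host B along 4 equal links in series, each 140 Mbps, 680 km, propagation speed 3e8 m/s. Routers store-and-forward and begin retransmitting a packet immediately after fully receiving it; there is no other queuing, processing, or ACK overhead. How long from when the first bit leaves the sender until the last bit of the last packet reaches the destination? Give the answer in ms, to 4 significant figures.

9.881 ms

Per-hop transmission t_tx = L/R = 2000/140000000 = 0.0142857 ms.
Per-hop propagation t_prop = 680000/300000000 = 2.26667 ms.
Pipeline fill: first packet needs 4·t_tx to clear all hops; remaining 53 packets each add one t_tx.
Total = (4+54-1)·t_tx + 4·t_prop = 57·0.0142857 + 4·2.26667 = 9.881 ms.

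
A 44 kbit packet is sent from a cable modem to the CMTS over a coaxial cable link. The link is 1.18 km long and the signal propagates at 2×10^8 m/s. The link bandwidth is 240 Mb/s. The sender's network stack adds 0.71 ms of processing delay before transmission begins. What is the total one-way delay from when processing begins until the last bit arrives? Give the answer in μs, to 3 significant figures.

899 μs

L = 44000 bits.
Transmission delay = L/R = 44000 / 240000000 = 183.333 μs.
Propagation delay = d/s = 1180 m / 200000000 m/s = 5.9 μs.
Plus processing delay 0.71 ms = 710 μs.
Total = 899 μs.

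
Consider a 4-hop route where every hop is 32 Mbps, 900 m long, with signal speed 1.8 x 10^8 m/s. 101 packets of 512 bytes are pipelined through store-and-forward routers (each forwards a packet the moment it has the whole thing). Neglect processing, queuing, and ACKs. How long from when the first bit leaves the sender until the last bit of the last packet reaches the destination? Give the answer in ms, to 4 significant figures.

Per-hop transmission t_tx = L/R = 4096/32000000 = 0.128 ms.
Per-hop propagation t_prop = 900/180000000 = 0.005 ms.
Pipeline fill: first packet needs 4·t_tx to clear all hops; remaining 100 packets each add one t_tx.
Total = (4+101-1)·t_tx + 4·t_prop = 104·0.128 + 4·0.005 = 13.33 ms.

13.33 ms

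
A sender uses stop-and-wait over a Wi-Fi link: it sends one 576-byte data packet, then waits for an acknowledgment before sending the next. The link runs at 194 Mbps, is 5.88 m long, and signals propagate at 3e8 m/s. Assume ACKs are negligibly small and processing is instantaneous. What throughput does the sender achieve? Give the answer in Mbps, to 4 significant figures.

t_tx = L/R = 4608/194000000 = 2.37526e-05 s.
t_prop = 5.88/300000000 = 1.96e-08 s; RTT = 3.92e-08 s.
Cycle = t_tx + RTT = 2.37918e-05 s.
Throughput = L / cycle = 4608 / 2.37918e-05 = 193.7 Mbps.

193.7 Mbps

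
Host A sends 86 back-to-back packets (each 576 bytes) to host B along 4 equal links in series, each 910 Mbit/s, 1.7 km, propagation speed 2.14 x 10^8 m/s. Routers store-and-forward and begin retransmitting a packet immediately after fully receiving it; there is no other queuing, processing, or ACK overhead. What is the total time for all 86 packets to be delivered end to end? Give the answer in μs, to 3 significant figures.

482 μs

Per-hop transmission t_tx = L/R = 4608/910000000 = 5.06374 μs.
Per-hop propagation t_prop = 1700/214000000 = 7.94393 μs.
Pipeline fill: first packet needs 4·t_tx to clear all hops; remaining 85 packets each add one t_tx.
Total = (4+86-1)·t_tx + 4·t_prop = 89·5.06374 + 4·7.94393 = 482 μs.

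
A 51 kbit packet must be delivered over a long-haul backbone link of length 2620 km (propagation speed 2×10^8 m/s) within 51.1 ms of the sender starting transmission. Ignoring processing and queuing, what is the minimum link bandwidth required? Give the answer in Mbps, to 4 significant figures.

Propagation delay = 2620000 / 200000000 = 13.1 ms.
Transmission budget = 51.1 − 13.1 = 38 ms.
R ≥ L / t_tx = 51000 bits / 0.038 s = 1.342 Mbps.

1.342 Mbps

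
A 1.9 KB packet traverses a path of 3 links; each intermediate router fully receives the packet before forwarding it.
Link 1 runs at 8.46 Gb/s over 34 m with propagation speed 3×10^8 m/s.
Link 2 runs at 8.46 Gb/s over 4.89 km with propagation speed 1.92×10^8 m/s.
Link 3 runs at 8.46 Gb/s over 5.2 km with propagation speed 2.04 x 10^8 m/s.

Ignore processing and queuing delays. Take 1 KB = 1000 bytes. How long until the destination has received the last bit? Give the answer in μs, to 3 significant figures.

L = 15200 bits.
Transmission delay per hop = L/R = 15200/8.46e+09 = 1.79669 μs; 3 hops → 5.39007 μs.
Propagation delays (d/s per hop): 0.113333, 25.4688, 25.4902 μs; sum = 51.0723 μs.
End-to-end = 56.5 μs.

56.5 μs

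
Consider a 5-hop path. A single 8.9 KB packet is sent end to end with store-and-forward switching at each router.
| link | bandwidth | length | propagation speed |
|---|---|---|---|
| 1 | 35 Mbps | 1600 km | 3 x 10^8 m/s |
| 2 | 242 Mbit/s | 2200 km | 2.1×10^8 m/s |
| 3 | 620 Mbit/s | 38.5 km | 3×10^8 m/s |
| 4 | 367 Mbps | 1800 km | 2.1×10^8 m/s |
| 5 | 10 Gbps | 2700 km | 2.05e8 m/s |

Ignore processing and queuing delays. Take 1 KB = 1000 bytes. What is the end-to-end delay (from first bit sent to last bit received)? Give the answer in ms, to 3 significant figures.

L = 71200 bits.
Transmission delays (L/R per hop): 2.03429, 0.294215, 0.114839, 0.194005, 0.00712 ms; sum = 2.64446 ms.
Propagation delays (d/s per hop): 5.33333, 10.4762, 0.128333, 8.57143, 13.1707 ms; sum = 37.68 ms.
End-to-end = 40.3 ms.

40.3 ms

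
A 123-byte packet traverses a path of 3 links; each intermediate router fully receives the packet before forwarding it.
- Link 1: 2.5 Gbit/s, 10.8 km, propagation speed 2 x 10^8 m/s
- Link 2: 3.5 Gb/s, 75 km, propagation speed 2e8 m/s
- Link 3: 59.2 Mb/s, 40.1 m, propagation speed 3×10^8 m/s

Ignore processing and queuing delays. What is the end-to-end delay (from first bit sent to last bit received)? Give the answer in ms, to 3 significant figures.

L = 123 × 8 = 984 bits.
Transmission delays (L/R per hop): 0.0003936, 0.000281143, 0.0166216 ms; sum = 0.0172964 ms.
Propagation delays (d/s per hop): 0.054, 0.375, 0.000133667 ms; sum = 0.429134 ms.
End-to-end = 0.446 ms.

0.446 ms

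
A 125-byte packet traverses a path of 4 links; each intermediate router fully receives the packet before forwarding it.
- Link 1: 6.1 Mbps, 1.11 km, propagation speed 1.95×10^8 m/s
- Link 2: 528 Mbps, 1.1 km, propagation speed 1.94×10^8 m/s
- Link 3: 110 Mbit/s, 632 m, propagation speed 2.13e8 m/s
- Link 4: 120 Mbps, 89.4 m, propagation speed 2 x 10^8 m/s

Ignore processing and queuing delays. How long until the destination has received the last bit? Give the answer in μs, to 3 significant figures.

L = 125 × 8 = 1000 bits.
Transmission delays (L/R per hop): 163.934, 1.89394, 9.09091, 8.33333 μs; sum = 183.253 μs.
Propagation delays (d/s per hop): 5.69231, 5.6701, 2.96714, 0.447 μs; sum = 14.7765 μs.
End-to-end = 198 μs.

198 μs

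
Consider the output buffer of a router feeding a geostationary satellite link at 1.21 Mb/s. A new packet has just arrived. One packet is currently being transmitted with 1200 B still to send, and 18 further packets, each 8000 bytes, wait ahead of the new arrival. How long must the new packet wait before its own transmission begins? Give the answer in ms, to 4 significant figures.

Each queued packet: L/R = 64000/1210000 = 52.8926 ms.
18 queued → 952.066 ms.
Plus remaining 9600 bits of current packet: 7.93388 ms.
Queuing delay = 960.0 ms.

960.0 ms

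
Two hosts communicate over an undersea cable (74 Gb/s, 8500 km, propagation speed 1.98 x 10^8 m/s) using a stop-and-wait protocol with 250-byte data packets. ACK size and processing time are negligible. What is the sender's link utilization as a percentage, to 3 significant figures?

0.0000315 %

t_tx = L/R = 2000/74000000000 = 2.7027e-08 s.
t_prop = 8500000/198000000 = 0.0429293 s; RTT = 0.0858586 s.
Cycle = t_tx + RTT = 0.0858586 s.
Utilization = t_tx / cycle = 2.7027e-08/0.0858586 = 0.0000315 %.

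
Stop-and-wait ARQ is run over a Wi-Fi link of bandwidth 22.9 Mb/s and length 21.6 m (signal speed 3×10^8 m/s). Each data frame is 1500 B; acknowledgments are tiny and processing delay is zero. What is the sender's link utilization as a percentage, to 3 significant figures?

t_tx = L/R = 12000/22900000 = 0.000524017 s.
t_prop = 21.6/300000000 = 7.2e-08 s; RTT = 1.44e-07 s.
Cycle = t_tx + RTT = 0.000524161 s.
Utilization = t_tx / cycle = 0.000524017/0.000524161 = 100 %.

100 %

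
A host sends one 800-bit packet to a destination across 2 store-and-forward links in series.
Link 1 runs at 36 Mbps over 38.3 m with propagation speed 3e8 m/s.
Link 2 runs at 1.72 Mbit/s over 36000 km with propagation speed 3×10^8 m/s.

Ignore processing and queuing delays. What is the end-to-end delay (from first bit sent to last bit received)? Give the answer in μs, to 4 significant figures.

120500 μs

Transmission delays (L/R per hop): 22.2222, 465.116 μs; sum = 487.339 μs.
Propagation delays (d/s per hop): 0.127667, 120000 μs; sum = 120000 μs.
End-to-end = 120500 μs.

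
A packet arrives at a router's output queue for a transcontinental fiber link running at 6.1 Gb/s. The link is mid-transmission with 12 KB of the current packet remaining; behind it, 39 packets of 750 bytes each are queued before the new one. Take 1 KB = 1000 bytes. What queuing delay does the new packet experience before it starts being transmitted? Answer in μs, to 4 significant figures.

Each queued packet: L/R = 6000/6100000000 = 0.983607 μs.
39 queued → 38.3607 μs.
Plus remaining 96000 bits of current packet: 15.7377 μs.
Queuing delay = 54.10 μs.

54.10 μs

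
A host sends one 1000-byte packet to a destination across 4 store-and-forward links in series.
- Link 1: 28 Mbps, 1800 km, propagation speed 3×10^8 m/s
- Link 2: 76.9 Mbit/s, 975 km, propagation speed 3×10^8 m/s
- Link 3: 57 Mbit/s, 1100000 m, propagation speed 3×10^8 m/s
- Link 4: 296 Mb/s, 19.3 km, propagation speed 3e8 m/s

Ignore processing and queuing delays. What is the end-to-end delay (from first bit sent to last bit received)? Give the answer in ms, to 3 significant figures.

L = 1000 × 8 = 8000 bits.
Transmission delays (L/R per hop): 0.285714, 0.104031, 0.140351, 0.027027 ms; sum = 0.557123 ms.
Propagation delays (d/s per hop): 6, 3.25, 3.66667, 0.0643333 ms; sum = 12.981 ms.
End-to-end = 13.5 ms.

13.5 ms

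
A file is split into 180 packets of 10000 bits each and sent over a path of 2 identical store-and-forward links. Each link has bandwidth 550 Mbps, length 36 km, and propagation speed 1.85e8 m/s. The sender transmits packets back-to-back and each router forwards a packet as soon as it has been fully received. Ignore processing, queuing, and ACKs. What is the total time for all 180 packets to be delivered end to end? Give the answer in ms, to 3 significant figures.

3.68 ms

Per-hop transmission t_tx = L/R = 10000/550000000 = 0.0181818 ms.
Per-hop propagation t_prop = 36000/185000000 = 0.194595 ms.
Pipeline fill: first packet needs 2·t_tx to clear all hops; remaining 179 packets each add one t_tx.
Total = (2+180-1)·t_tx + 2·t_prop = 181·0.0181818 + 2·0.194595 = 3.68 ms.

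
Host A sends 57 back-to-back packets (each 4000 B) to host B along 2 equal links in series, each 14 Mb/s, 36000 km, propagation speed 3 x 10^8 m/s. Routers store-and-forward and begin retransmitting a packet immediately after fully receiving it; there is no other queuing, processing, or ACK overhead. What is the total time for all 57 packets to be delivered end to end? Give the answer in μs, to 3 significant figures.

Per-hop transmission t_tx = L/R = 32000/14000000 = 2285.71 μs.
Per-hop propagation t_prop = 36000000/300000000 = 120000 μs.
Pipeline fill: first packet needs 2·t_tx to clear all hops; remaining 56 packets each add one t_tx.
Total = (2+57-1)·t_tx + 2·t_prop = 58·2285.71 + 2·120000 = 373000 μs.

373000 μs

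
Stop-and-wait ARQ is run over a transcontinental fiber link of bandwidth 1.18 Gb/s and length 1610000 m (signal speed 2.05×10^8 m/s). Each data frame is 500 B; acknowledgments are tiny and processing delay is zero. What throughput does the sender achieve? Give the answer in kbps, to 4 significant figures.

t_tx = L/R = 4000/1180000000 = 3.38983e-06 s.
t_prop = 1610000/2.05e+08 = 0.00785366 s; RTT = 0.0157073 s.
Cycle = t_tx + RTT = 0.0157107 s.
Throughput = L / cycle = 4000 / 0.0157107 = 254.6 kbps.

254.6 kbps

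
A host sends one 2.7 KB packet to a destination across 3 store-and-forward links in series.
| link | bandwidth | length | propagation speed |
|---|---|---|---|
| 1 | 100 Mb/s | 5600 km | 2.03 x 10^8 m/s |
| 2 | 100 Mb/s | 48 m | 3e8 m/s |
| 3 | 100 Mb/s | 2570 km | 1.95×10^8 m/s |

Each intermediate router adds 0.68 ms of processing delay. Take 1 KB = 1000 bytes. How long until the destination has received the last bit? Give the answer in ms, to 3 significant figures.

L = 21600 bits.
Transmission delay per hop = L/R = 21600/100000000 = 0.216 ms; 3 hops → 0.648 ms.
Propagation delays (d/s per hop): 27.5862, 0.00016, 13.1795 ms; sum = 40.7659 ms.
Processing at 2 router(s): 2 × 0.68 ms = 1.36 ms.
End-to-end = 42.8 ms.

42.8 ms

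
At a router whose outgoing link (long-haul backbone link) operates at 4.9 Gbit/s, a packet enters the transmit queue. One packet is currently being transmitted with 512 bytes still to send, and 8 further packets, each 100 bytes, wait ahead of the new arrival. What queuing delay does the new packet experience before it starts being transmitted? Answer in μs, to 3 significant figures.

Each queued packet: L/R = 800/4900000000 = 0.163265 μs.
8 queued → 1.30612 μs.
Plus remaining 4096 bits of current packet: 0.835918 μs.
Queuing delay = 2.14 μs.

2.14 μs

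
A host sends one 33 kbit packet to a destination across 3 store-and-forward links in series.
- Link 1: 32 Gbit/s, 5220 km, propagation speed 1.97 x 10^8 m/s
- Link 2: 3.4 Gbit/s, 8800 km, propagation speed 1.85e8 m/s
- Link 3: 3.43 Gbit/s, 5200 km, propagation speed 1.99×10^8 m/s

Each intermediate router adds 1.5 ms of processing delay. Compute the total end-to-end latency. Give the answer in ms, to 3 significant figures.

103 ms

L = 33000 bits.
Transmission delays (L/R per hop): 0.00103125, 0.00970588, 0.00962099 ms; sum = 0.0203581 ms.
Propagation delays (d/s per hop): 26.4975, 47.5676, 26.1307 ms; sum = 100.196 ms.
Processing at 2 router(s): 2 × 1.5 ms = 3 ms.
End-to-end = 103 ms.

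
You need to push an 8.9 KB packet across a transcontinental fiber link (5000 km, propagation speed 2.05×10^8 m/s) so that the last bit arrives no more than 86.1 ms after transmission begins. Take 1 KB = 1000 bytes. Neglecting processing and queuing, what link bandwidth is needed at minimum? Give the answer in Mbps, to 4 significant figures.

L = 71200 bits.
Propagation delay = 5000000 / 2.05e+08 = 24.3902 ms.
Transmission budget = 86.1 − 24.3902 = 61.7098 ms.
R ≥ L / t_tx = 71200 bits / 0.0617098 s = 1.154 Mbps.

1.154 Mbps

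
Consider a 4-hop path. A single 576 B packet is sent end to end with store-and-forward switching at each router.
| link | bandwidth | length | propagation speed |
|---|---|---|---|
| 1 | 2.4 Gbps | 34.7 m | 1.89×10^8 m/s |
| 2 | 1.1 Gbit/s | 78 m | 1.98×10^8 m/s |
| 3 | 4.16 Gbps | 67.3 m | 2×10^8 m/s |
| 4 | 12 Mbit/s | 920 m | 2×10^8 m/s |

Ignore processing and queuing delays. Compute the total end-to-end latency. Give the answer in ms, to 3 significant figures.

0.397 ms

L = 576 × 8 = 4608 bits.
Transmission delays (L/R per hop): 0.00192, 0.00418909, 0.00110769, 0.384 ms; sum = 0.391217 ms.
Propagation delays (d/s per hop): 0.000183598, 0.000393939, 0.0003365, 0.0046 ms; sum = 0.00551404 ms.
End-to-end = 0.397 ms.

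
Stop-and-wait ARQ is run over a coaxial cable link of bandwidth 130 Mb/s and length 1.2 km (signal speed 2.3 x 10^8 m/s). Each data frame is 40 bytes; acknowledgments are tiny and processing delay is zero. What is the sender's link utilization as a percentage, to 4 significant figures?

t_tx = L/R = 320/130000000 = 2.46154e-06 s.
t_prop = 1200/2.3e+08 = 5.21739e-06 s; RTT = 1.04348e-05 s.
Cycle = t_tx + RTT = 1.28963e-05 s.
Utilization = t_tx / cycle = 2.46154e-06/1.28963e-05 = 19.09 %.

19.09 %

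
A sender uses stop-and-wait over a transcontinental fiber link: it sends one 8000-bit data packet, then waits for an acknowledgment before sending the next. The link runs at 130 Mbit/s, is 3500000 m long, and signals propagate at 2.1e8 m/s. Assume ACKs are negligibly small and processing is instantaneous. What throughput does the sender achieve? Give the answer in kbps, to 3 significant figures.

240 kbps

t_tx = L/R = 8000/130000000 = 6.15385e-05 s.
t_prop = 3500000/210000000 = 0.0166667 s; RTT = 0.0333333 s.
Cycle = t_tx + RTT = 0.0333949 s.
Throughput = L / cycle = 8000 / 0.0333949 = 240 kbps.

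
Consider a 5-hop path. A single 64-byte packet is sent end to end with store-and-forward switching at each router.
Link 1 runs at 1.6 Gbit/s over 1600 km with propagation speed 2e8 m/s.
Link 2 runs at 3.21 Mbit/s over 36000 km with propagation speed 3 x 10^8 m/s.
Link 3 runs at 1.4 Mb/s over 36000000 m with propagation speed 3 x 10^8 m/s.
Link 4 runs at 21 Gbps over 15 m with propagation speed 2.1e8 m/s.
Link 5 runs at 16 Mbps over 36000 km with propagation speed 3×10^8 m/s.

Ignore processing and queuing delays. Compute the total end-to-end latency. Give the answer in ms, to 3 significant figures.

L = 64 × 8 = 512 bits.
Transmission delays (L/R per hop): 0.00032, 0.159502, 0.365714, 2.4381e-05, 0.032 ms; sum = 0.55756 ms.
Propagation delays (d/s per hop): 8, 120, 120, 7.14286e-05, 120 ms; sum = 368 ms.
End-to-end = 369 ms.

369 ms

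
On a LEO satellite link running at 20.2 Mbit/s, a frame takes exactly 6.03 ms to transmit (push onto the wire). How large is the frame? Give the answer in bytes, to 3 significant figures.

15200 bytes

L = R × t_tx = 20200000 b/s × 0.00603 s = 121806 bits.
In bytes: 121806 / 8 = 15200 bytes.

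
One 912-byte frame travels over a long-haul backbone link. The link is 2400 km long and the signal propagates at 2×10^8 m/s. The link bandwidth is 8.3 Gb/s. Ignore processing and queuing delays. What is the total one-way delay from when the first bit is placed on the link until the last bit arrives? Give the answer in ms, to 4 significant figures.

L = 912 × 8 = 7296 bits.
Transmission delay = L/R = 7296 / 8.3e+09 = 0.000879036 ms.
Propagation delay = d/s = 2400000 m / 200000000 m/s = 12 ms.
Total = 12.00 ms.

12.00 ms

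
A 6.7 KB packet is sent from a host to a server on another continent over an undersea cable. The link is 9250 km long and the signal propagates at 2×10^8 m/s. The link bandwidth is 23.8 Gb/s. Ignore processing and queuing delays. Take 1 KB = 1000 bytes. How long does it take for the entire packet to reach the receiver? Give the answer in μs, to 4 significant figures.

L = 53600 bits.
Transmission delay = L/R = 53600 / 23800000000 = 2.2521 μs.
Propagation delay = d/s = 9250000 m / 200000000 m/s = 46250 μs.
Total = 46250 μs.

46250 μs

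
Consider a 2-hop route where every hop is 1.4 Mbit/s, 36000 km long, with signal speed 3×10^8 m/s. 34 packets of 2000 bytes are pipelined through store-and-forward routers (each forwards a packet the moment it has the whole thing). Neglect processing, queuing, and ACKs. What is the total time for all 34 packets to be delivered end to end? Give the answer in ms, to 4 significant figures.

640.0 ms

Per-hop transmission t_tx = L/R = 16000/1400000 = 11.4286 ms.
Per-hop propagation t_prop = 36000000/300000000 = 120 ms.
Pipeline fill: first packet needs 2·t_tx to clear all hops; remaining 33 packets each add one t_tx.
Total = (2+34-1)·t_tx + 2·t_prop = 35·11.4286 + 2·120 = 640.0 ms.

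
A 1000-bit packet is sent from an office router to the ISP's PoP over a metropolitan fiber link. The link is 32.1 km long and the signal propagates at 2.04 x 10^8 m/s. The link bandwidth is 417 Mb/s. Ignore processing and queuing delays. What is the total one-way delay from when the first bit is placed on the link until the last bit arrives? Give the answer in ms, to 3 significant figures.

Transmission delay = L/R = 1000 / 417000000 = 0.00239808 ms.
Propagation delay = d/s = 32100 m / 204000000 m/s = 0.157353 ms.
Total = 0.160 ms.

0.160 ms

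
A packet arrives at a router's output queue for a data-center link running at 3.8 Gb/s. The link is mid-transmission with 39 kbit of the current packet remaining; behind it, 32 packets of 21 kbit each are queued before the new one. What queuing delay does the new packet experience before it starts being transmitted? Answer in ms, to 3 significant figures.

Each queued packet: L/R = 21000/3800000000 = 0.00552632 ms.
32 queued → 0.176842 ms.
Plus remaining 39000 bits of current packet: 0.0102632 ms.
Queuing delay = 0.187 ms.

0.187 ms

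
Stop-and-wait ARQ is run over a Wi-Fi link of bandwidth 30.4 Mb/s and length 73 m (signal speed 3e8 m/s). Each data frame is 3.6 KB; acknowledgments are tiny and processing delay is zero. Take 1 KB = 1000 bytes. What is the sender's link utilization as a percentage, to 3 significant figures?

t_tx = L/R = 28800/30400000 = 0.000947368 s.
t_prop = 73/300000000 = 2.43333e-07 s; RTT = 4.86667e-07 s.
Cycle = t_tx + RTT = 0.000947855 s.
Utilization = t_tx / cycle = 0.000947368/0.000947855 = 99.9 %.

99.9 %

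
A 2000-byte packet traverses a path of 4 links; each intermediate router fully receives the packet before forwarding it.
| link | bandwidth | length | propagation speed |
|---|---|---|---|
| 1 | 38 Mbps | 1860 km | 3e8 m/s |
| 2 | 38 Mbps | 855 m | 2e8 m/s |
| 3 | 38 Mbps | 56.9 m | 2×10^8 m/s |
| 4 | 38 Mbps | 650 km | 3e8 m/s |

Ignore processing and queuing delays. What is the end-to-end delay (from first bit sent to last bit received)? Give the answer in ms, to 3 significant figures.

L = 2000 × 8 = 16000 bits.
Transmission delay per hop = L/R = 16000/38000000 = 0.421053 ms; 4 hops → 1.68421 ms.
Propagation delays (d/s per hop): 6.2, 0.004275, 0.0002845, 2.16667 ms; sum = 8.37123 ms.
End-to-end = 10.1 ms.

10.1 ms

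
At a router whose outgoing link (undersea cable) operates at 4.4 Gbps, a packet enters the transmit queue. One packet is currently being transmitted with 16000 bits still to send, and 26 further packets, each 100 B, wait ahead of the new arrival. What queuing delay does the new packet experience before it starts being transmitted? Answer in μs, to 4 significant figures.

8.364 μs

Each queued packet: L/R = 800/4400000000 = 0.181818 μs.
26 queued → 4.72727 μs.
Plus remaining 16000 bits of current packet: 3.63636 μs.
Queuing delay = 8.364 μs.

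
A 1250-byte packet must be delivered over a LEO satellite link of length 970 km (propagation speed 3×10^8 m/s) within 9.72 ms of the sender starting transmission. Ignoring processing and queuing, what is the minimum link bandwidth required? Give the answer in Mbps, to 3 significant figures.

1.54 Mbps

L = 10000 bits.
Propagation delay = 970000 / 300000000 = 3.23333 ms.
Transmission budget = 9.72 − 3.23333 = 6.48667 ms.
R ≥ L / t_tx = 10000 bits / 0.00648667 s = 1.54 Mbps.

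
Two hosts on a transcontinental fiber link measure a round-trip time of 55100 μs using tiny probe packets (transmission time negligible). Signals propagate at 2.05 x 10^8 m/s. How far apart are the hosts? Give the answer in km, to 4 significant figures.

One-way propagation = RTT/2 = 27550 μs.
d = s × t = 2.05e+08 × 0.02755 = 5648 km.

5648 km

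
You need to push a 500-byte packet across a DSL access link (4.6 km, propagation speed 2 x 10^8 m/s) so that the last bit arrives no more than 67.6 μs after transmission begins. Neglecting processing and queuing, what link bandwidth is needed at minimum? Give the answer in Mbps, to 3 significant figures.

L = 4000 bits.
Propagation delay = 4600 / 200000000 = 23 μs.
Transmission budget = 67.6 − 23 = 44.6 μs.
R ≥ L / t_tx = 4000 bits / 4.46e-05 s = 89.7 Mbps.

89.7 Mbps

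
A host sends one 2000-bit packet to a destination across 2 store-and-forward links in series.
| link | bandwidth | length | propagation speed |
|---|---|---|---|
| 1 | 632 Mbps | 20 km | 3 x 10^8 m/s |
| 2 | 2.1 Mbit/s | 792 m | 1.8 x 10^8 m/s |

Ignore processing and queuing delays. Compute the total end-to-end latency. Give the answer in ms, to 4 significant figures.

1.027 ms

Transmission delays (L/R per hop): 0.00316456, 0.952381 ms; sum = 0.955546 ms.
Propagation delays (d/s per hop): 0.0666667, 0.0044 ms; sum = 0.0710667 ms.
End-to-end = 1.027 ms.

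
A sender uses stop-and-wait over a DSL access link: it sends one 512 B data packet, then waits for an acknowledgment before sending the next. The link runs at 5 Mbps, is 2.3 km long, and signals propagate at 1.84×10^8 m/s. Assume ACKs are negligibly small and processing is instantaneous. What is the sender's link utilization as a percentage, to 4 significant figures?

t_tx = L/R = 4096/5000000 = 0.0008192 s.
t_prop = 2300/184000000 = 1.25e-05 s; RTT = 2.5e-05 s.
Cycle = t_tx + RTT = 0.0008442 s.
Utilization = t_tx / cycle = 0.0008192/0.0008442 = 97.04 %.

97.04 %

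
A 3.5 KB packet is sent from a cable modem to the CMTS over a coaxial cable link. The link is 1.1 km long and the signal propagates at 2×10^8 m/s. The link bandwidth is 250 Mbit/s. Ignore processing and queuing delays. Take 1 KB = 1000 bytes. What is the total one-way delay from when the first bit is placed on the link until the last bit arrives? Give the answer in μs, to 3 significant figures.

118 μs

L = 28000 bits.
Transmission delay = L/R = 28000 / 250000000 = 112 μs.
Propagation delay = d/s = 1100 m / 200000000 m/s = 5.5 μs.
Total = 118 μs.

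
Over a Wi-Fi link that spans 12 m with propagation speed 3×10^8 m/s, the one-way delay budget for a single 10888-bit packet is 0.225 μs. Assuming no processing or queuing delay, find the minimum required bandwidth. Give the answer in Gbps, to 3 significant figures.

Propagation delay = 12 / 300000000 = 0.04 μs.
Transmission budget = 0.225 − 0.04 = 0.185 μs.
R ≥ L / t_tx = 10888 bits / 1.85e-07 s = 58.9 Gbps.

58.9 Gbps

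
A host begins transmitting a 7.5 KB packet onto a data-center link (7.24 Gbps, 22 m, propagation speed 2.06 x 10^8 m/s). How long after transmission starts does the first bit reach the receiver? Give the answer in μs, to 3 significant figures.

First bit experiences only propagation delay: d/s = 22/206000000 = 0.107 μs.

0.107 μs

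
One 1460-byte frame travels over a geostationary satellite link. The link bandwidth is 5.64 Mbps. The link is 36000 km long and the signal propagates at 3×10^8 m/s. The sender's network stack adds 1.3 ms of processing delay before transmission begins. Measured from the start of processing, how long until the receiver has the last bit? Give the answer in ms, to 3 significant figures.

L = 1460 × 8 = 11680 bits.
Transmission delay = L/R = 11680 / 5640000 = 2.07092 ms.
Propagation delay = d/s = 36000000 m / 300000000 m/s = 120 ms.
Plus processing delay 1.3 ms = 1.3 ms.
Total = 123 ms.

123 ms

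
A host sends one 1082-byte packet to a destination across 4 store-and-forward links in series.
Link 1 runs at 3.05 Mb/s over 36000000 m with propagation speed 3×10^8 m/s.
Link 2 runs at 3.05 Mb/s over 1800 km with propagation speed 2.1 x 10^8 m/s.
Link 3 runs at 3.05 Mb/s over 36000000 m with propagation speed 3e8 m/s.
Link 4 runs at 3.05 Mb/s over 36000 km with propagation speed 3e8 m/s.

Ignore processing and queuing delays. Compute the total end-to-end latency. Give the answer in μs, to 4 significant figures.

L = 1082 × 8 = 8656 bits.
Transmission delay per hop = L/R = 8656/3050000 = 2838.03 μs; 4 hops → 11352.1 μs.
Propagation delays (d/s per hop): 120000, 8571.43, 120000, 120000 μs; sum = 368571 μs.
End-to-end = 379900 μs.

379900 μs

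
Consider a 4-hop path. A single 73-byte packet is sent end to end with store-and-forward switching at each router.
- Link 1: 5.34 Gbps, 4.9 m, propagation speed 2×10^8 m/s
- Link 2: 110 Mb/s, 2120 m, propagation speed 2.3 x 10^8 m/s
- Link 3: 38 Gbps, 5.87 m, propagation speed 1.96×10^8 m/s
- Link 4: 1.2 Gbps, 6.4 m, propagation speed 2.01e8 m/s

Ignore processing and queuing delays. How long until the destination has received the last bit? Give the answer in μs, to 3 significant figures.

L = 73 × 8 = 584 bits.
Transmission delays (L/R per hop): 0.109363, 5.30909, 0.0153684, 0.486667 μs; sum = 5.92049 μs.
Propagation delays (d/s per hop): 0.0245, 9.21739, 0.029949, 0.0318408 μs; sum = 9.30368 μs.
End-to-end = 15.2 μs.

15.2 μs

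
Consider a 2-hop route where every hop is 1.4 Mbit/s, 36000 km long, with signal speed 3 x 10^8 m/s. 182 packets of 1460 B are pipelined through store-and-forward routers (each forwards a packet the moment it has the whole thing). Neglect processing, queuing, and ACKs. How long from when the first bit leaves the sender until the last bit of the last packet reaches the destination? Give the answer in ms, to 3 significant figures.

Per-hop transmission t_tx = L/R = 11680/1400000 = 8.34286 ms.
Per-hop propagation t_prop = 36000000/300000000 = 120 ms.
Pipeline fill: first packet needs 2·t_tx to clear all hops; remaining 181 packets each add one t_tx.
Total = (2+182-1)·t_tx + 2·t_prop = 183·8.34286 + 2·120 = 1770 ms.

1770 ms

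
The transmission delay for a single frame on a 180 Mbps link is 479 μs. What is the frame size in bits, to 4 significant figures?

L = R × t_tx = 180000000 b/s × 0.000479 s = 86220 bits.

86220 bits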